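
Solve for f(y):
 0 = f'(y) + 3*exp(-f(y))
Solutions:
 f(y) = log(C1 - 3*y)


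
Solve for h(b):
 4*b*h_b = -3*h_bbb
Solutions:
 h(b) = C1 + Integral(C2*airyai(-6^(2/3)*b/3) + C3*airybi(-6^(2/3)*b/3), b)


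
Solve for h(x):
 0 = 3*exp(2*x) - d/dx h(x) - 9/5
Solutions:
 h(x) = C1 - 9*x/5 + 3*exp(2*x)/2


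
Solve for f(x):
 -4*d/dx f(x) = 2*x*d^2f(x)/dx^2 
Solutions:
 f(x) = C1 + C2/x


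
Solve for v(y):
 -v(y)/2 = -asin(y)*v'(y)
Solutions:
 v(y) = C1*exp(Integral(1/asin(y), y)/2)


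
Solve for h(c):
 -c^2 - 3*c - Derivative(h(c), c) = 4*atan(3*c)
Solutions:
 h(c) = C1 - c^3/3 - 3*c^2/2 - 4*c*atan(3*c) + 2*log(9*c^2 + 1)/3


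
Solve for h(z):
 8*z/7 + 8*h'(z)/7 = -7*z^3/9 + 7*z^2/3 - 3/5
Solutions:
 h(z) = C1 - 49*z^4/288 + 49*z^3/72 - z^2/2 - 21*z/40


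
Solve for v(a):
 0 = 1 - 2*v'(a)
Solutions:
 v(a) = C1 + a/2


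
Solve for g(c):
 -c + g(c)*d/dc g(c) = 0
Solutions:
 g(c) = -sqrt(C1 + c^2)
 g(c) = sqrt(C1 + c^2)


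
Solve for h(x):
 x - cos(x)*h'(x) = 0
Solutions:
 h(x) = C1 + Integral(x/cos(x), x)


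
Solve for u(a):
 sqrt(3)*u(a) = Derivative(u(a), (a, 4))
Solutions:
 u(a) = C1*exp(-3^(1/8)*a) + C2*exp(3^(1/8)*a) + C3*sin(3^(1/8)*a) + C4*cos(3^(1/8)*a)


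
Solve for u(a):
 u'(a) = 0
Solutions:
 u(a) = C1


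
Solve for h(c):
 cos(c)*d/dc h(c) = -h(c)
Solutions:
 h(c) = C1*sqrt(sin(c) - 1)/sqrt(sin(c) + 1)


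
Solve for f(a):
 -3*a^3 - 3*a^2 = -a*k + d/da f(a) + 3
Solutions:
 f(a) = C1 - 3*a^4/4 - a^3 + a^2*k/2 - 3*a


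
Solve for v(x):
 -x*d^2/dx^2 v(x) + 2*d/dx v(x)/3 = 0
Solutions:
 v(x) = C1 + C2*x^(5/3)


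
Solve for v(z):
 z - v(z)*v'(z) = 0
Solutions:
 v(z) = -sqrt(C1 + z^2)
 v(z) = sqrt(C1 + z^2)


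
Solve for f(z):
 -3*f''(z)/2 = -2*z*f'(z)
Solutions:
 f(z) = C1 + C2*erfi(sqrt(6)*z/3)


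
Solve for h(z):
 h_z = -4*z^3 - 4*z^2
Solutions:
 h(z) = C1 - z^4 - 4*z^3/3


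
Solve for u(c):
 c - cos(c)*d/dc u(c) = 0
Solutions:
 u(c) = C1 + Integral(c/cos(c), c)


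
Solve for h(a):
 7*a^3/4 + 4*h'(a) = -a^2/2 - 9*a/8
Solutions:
 h(a) = C1 - 7*a^4/64 - a^3/24 - 9*a^2/64


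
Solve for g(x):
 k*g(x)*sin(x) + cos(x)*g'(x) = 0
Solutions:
 g(x) = C1*exp(k*log(cos(x)))


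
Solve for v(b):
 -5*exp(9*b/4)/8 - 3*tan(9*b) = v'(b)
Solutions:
 v(b) = C1 - 5*exp(9*b/4)/18 + log(cos(9*b))/3


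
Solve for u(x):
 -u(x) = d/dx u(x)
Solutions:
 u(x) = C1*exp(-x)


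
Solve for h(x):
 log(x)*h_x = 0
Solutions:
 h(x) = C1


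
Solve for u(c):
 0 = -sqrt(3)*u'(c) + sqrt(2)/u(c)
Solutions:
 u(c) = -sqrt(C1 + 6*sqrt(6)*c)/3
 u(c) = sqrt(C1 + 6*sqrt(6)*c)/3


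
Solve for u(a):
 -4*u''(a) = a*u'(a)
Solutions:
 u(a) = C1 + C2*erf(sqrt(2)*a/4)


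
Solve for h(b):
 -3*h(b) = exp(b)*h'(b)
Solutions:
 h(b) = C1*exp(3*exp(-b))


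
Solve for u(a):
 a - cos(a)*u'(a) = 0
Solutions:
 u(a) = C1 + Integral(a/cos(a), a)


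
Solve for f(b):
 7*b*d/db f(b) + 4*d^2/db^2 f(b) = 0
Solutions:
 f(b) = C1 + C2*erf(sqrt(14)*b/4)


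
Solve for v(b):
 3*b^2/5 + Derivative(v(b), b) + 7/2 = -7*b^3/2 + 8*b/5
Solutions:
 v(b) = C1 - 7*b^4/8 - b^3/5 + 4*b^2/5 - 7*b/2


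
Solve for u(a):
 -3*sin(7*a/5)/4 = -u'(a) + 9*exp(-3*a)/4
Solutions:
 u(a) = C1 - 15*cos(7*a/5)/28 - 3*exp(-3*a)/4


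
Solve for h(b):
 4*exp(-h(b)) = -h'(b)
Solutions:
 h(b) = log(C1 - 4*b)


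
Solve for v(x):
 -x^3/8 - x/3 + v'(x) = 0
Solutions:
 v(x) = C1 + x^4/32 + x^2/6


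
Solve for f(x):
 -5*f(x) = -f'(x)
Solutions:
 f(x) = C1*exp(5*x)


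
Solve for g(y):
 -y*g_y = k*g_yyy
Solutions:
 g(y) = C1 + Integral(C2*airyai(y*(-1/k)^(1/3)) + C3*airybi(y*(-1/k)^(1/3)), y)


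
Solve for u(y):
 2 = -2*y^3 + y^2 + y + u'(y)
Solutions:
 u(y) = C1 + y^4/2 - y^3/3 - y^2/2 + 2*y


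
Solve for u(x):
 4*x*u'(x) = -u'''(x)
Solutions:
 u(x) = C1 + Integral(C2*airyai(-2^(2/3)*x) + C3*airybi(-2^(2/3)*x), x)


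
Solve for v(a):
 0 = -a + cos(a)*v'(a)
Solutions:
 v(a) = C1 + Integral(a/cos(a), a)


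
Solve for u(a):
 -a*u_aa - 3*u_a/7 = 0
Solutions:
 u(a) = C1 + C2*a^(4/7)


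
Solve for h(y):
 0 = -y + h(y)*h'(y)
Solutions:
 h(y) = -sqrt(C1 + y^2)
 h(y) = sqrt(C1 + y^2)


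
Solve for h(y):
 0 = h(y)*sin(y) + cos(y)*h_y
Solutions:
 h(y) = C1*cos(y)


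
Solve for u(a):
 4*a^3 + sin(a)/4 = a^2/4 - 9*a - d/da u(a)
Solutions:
 u(a) = C1 - a^4 + a^3/12 - 9*a^2/2 + cos(a)/4


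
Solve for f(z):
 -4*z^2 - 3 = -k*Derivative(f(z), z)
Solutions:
 f(z) = C1 + 4*z^3/(3*k) + 3*z/k


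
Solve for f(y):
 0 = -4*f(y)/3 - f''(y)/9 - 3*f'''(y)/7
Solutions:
 f(y) = C1*exp(y*(-14 + 7*7^(2/3)/(486*sqrt(59098) + 118147)^(1/3) + 7^(1/3)*(486*sqrt(59098) + 118147)^(1/3))/162)*sin(sqrt(3)*7^(1/3)*y*(-(486*sqrt(59098) + 118147)^(1/3) + 7*7^(1/3)/(486*sqrt(59098) + 118147)^(1/3))/162) + C2*exp(y*(-14 + 7*7^(2/3)/(486*sqrt(59098) + 118147)^(1/3) + 7^(1/3)*(486*sqrt(59098) + 118147)^(1/3))/162)*cos(sqrt(3)*7^(1/3)*y*(-(486*sqrt(59098) + 118147)^(1/3) + 7*7^(1/3)/(486*sqrt(59098) + 118147)^(1/3))/162) + C3*exp(-y*(7*7^(2/3)/(486*sqrt(59098) + 118147)^(1/3) + 7 + 7^(1/3)*(486*sqrt(59098) + 118147)^(1/3))/81)


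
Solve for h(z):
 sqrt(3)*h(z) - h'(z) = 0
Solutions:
 h(z) = C1*exp(sqrt(3)*z)


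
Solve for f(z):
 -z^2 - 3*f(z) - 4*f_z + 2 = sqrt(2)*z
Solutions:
 f(z) = C1*exp(-3*z/4) - z^2/3 - sqrt(2)*z/3 + 8*z/9 - 14/27 + 4*sqrt(2)/9


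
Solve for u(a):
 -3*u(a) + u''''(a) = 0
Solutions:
 u(a) = C1*exp(-3^(1/4)*a) + C2*exp(3^(1/4)*a) + C3*sin(3^(1/4)*a) + C4*cos(3^(1/4)*a)


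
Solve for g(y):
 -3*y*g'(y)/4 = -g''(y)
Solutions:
 g(y) = C1 + C2*erfi(sqrt(6)*y/4)


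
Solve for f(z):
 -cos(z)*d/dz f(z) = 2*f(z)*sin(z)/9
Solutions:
 f(z) = C1*cos(z)^(2/9)


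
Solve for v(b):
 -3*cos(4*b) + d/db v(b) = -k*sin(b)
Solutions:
 v(b) = C1 + k*cos(b) + 3*sin(4*b)/4


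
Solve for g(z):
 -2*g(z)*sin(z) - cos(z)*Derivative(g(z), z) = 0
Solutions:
 g(z) = C1*cos(z)^2


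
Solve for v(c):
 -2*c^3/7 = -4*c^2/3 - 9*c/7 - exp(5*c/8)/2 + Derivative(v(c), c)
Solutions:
 v(c) = C1 - c^4/14 + 4*c^3/9 + 9*c^2/14 + 4*exp(5*c/8)/5


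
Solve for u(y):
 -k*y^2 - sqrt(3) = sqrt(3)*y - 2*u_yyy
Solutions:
 u(y) = C1 + C2*y + C3*y^2 + k*y^5/120 + sqrt(3)*y^4/48 + sqrt(3)*y^3/12


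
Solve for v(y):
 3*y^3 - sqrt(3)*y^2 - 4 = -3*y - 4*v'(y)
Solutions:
 v(y) = C1 - 3*y^4/16 + sqrt(3)*y^3/12 - 3*y^2/8 + y


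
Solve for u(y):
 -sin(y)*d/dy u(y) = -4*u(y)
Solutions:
 u(y) = C1*(cos(y)^2 - 2*cos(y) + 1)/(cos(y)^2 + 2*cos(y) + 1)


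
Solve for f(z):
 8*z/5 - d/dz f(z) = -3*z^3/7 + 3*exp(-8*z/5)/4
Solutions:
 f(z) = C1 + 3*z^4/28 + 4*z^2/5 + 15*exp(-8*z/5)/32


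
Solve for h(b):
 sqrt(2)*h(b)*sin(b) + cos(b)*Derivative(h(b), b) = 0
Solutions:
 h(b) = C1*cos(b)^(sqrt(2))


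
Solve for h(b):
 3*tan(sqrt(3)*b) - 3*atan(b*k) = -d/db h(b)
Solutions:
 h(b) = C1 + 3*Piecewise((b*atan(b*k) - log(b^2*k^2 + 1)/(2*k), Ne(k, 0)), (0, True)) + sqrt(3)*log(cos(sqrt(3)*b))


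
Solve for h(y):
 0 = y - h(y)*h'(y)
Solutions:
 h(y) = -sqrt(C1 + y^2)
 h(y) = sqrt(C1 + y^2)


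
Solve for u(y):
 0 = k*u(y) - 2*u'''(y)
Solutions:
 u(y) = C1*exp(2^(2/3)*k^(1/3)*y/2) + C2*exp(2^(2/3)*k^(1/3)*y*(-1 + sqrt(3)*I)/4) + C3*exp(-2^(2/3)*k^(1/3)*y*(1 + sqrt(3)*I)/4)


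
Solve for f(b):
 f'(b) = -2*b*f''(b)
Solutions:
 f(b) = C1 + C2*sqrt(b)


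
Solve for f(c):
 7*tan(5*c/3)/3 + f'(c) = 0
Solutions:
 f(c) = C1 + 7*log(cos(5*c/3))/5


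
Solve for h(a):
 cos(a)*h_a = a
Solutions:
 h(a) = C1 + Integral(a/cos(a), a)


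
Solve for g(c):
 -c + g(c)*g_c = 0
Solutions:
 g(c) = -sqrt(C1 + c^2)
 g(c) = sqrt(C1 + c^2)


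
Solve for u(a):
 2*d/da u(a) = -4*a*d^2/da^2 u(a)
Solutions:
 u(a) = C1 + C2*sqrt(a)


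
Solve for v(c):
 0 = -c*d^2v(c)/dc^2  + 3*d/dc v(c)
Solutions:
 v(c) = C1 + C2*c^4


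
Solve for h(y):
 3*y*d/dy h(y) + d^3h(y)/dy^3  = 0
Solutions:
 h(y) = C1 + Integral(C2*airyai(-3^(1/3)*y) + C3*airybi(-3^(1/3)*y), y)


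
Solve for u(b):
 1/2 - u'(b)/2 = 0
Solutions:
 u(b) = C1 + b


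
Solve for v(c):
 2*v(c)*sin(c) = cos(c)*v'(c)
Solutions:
 v(c) = C1/cos(c)^2


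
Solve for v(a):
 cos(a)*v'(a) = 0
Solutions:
 v(a) = C1


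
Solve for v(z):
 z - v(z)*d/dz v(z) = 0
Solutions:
 v(z) = -sqrt(C1 + z^2)
 v(z) = sqrt(C1 + z^2)


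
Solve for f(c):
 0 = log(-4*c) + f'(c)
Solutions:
 f(c) = C1 - c*log(-c) + c*(1 - 2*log(2))


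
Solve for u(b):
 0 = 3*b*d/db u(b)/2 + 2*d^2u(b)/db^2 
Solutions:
 u(b) = C1 + C2*erf(sqrt(6)*b/4)


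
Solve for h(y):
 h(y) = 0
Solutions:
 h(y) = 0


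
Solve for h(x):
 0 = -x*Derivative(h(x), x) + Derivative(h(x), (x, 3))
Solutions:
 h(x) = C1 + Integral(C2*airyai(x) + C3*airybi(x), x)


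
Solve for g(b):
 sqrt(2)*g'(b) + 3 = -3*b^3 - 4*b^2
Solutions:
 g(b) = C1 - 3*sqrt(2)*b^4/8 - 2*sqrt(2)*b^3/3 - 3*sqrt(2)*b/2


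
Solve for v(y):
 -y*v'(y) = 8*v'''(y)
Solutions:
 v(y) = C1 + Integral(C2*airyai(-y/2) + C3*airybi(-y/2), y)


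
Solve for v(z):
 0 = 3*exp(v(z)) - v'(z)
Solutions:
 v(z) = log(-1/(C1 + 3*z))


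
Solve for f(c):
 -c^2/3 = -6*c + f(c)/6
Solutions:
 f(c) = 2*c*(18 - c)


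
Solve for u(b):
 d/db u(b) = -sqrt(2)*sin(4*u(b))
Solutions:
 u(b) = -acos((-C1 - exp(8*sqrt(2)*b))/(C1 - exp(8*sqrt(2)*b)))/4 + pi/2
 u(b) = acos((-C1 - exp(8*sqrt(2)*b))/(C1 - exp(8*sqrt(2)*b)))/4


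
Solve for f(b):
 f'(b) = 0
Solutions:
 f(b) = C1


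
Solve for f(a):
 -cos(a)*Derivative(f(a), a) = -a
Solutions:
 f(a) = C1 + Integral(a/cos(a), a)


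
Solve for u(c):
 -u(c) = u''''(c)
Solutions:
 u(c) = (C1*sin(sqrt(2)*c/2) + C2*cos(sqrt(2)*c/2))*exp(-sqrt(2)*c/2) + (C3*sin(sqrt(2)*c/2) + C4*cos(sqrt(2)*c/2))*exp(sqrt(2)*c/2)


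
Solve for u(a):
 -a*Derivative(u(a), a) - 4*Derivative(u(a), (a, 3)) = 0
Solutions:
 u(a) = C1 + Integral(C2*airyai(-2^(1/3)*a/2) + C3*airybi(-2^(1/3)*a/2), a)


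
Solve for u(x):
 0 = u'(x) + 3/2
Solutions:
 u(x) = C1 - 3*x/2


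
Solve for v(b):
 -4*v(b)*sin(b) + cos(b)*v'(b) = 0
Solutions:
 v(b) = C1/cos(b)^4


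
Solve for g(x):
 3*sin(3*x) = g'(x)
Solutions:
 g(x) = C1 - cos(3*x)


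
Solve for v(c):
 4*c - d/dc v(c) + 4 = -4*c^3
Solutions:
 v(c) = C1 + c^4 + 2*c^2 + 4*c


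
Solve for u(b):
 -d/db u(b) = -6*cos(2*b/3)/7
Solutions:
 u(b) = C1 + 9*sin(2*b/3)/7


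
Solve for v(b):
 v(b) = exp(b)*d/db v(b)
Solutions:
 v(b) = C1*exp(-exp(-b))


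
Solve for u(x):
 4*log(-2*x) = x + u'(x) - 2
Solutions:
 u(x) = C1 - x^2/2 + 4*x*log(-x) + 2*x*(-1 + 2*log(2))


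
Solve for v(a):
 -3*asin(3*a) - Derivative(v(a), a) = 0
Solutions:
 v(a) = C1 - 3*a*asin(3*a) - sqrt(1 - 9*a^2)


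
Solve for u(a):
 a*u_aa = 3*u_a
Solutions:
 u(a) = C1 + C2*a^4


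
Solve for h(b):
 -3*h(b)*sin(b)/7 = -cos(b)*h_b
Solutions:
 h(b) = C1/cos(b)^(3/7)


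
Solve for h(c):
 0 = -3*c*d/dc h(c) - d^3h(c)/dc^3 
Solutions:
 h(c) = C1 + Integral(C2*airyai(-3^(1/3)*c) + C3*airybi(-3^(1/3)*c), c)


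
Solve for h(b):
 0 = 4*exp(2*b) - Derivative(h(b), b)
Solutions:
 h(b) = C1 + 2*exp(2*b)


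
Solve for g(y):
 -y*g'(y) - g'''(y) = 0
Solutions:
 g(y) = C1 + Integral(C2*airyai(-y) + C3*airybi(-y), y)


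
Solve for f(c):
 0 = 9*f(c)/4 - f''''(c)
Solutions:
 f(c) = C1*exp(-sqrt(6)*c/2) + C2*exp(sqrt(6)*c/2) + C3*sin(sqrt(6)*c/2) + C4*cos(sqrt(6)*c/2)


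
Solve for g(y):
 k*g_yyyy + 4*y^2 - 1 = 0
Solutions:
 g(y) = C1 + C2*y + C3*y^2 + C4*y^3 - y^6/(90*k) + y^4/(24*k)


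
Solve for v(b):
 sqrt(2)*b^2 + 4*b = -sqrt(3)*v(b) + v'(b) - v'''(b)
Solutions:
 v(b) = C1*exp(2^(1/3)*sqrt(3)*b*(2/(sqrt(77) + 9)^(1/3) + 2^(1/3)*(sqrt(77) + 9)^(1/3))/12)*sin(2^(1/3)*b*(-2^(1/3)*(sqrt(77) + 9)^(1/3) + 2/(sqrt(77) + 9)^(1/3))/4) + C2*exp(2^(1/3)*sqrt(3)*b*(2/(sqrt(77) + 9)^(1/3) + 2^(1/3)*(sqrt(77) + 9)^(1/3))/12)*cos(2^(1/3)*b*(-2^(1/3)*(sqrt(77) + 9)^(1/3) + 2/(sqrt(77) + 9)^(1/3))/4) + C3*exp(-2^(1/3)*sqrt(3)*b*(2/(sqrt(77) + 9)^(1/3) + 2^(1/3)*(sqrt(77) + 9)^(1/3))/6) - sqrt(6)*b^2/3 - 4*sqrt(3)*b/3 - 2*sqrt(2)*b/3 - 4/3 - 2*sqrt(6)/9


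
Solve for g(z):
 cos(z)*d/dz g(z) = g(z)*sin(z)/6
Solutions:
 g(z) = C1/cos(z)^(1/6)


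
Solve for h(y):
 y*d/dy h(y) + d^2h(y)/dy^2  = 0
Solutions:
 h(y) = C1 + C2*erf(sqrt(2)*y/2)


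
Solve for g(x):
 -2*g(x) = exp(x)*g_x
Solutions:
 g(x) = C1*exp(2*exp(-x))


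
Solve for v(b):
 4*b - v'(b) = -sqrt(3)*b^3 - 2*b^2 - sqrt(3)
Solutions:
 v(b) = C1 + sqrt(3)*b^4/4 + 2*b^3/3 + 2*b^2 + sqrt(3)*b


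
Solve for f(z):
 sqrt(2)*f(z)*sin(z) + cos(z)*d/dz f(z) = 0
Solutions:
 f(z) = C1*cos(z)^(sqrt(2))


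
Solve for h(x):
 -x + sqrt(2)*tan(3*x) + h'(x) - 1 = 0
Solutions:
 h(x) = C1 + x^2/2 + x + sqrt(2)*log(cos(3*x))/3


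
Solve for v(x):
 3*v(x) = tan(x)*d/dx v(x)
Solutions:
 v(x) = C1*sin(x)^3


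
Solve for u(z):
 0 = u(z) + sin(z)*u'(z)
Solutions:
 u(z) = C1*sqrt(cos(z) + 1)/sqrt(cos(z) - 1)


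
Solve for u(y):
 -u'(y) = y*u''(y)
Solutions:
 u(y) = C1 + C2*log(y)


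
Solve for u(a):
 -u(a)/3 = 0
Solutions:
 u(a) = 0


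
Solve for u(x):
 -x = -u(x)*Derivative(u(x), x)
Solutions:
 u(x) = -sqrt(C1 + x^2)
 u(x) = sqrt(C1 + x^2)


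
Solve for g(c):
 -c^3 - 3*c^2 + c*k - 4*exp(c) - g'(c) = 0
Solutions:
 g(c) = C1 - c^4/4 - c^3 + c^2*k/2 - 4*exp(c)


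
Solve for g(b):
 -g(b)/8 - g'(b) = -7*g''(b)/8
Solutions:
 g(b) = C1*exp(b*(4 - sqrt(23))/7) + C2*exp(b*(4 + sqrt(23))/7)


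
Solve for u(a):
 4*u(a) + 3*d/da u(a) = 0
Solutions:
 u(a) = C1*exp(-4*a/3)


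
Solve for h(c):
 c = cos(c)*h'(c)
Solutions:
 h(c) = C1 + Integral(c/cos(c), c)


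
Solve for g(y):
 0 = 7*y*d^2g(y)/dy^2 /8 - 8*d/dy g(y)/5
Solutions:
 g(y) = C1 + C2*y^(99/35)


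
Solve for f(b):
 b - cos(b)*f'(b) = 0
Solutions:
 f(b) = C1 + Integral(b/cos(b), b)


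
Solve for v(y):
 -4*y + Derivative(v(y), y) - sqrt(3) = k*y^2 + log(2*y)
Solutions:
 v(y) = C1 + k*y^3/3 + 2*y^2 + y*log(y) - y + y*log(2) + sqrt(3)*y


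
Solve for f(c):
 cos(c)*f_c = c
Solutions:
 f(c) = C1 + Integral(c/cos(c), c)


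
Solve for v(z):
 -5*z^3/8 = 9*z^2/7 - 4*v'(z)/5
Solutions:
 v(z) = C1 + 25*z^4/128 + 15*z^3/28


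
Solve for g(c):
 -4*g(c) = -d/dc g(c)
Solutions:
 g(c) = C1*exp(4*c)


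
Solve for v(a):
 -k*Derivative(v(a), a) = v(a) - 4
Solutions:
 v(a) = C1*exp(-a/k) + 4


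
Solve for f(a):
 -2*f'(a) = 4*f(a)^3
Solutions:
 f(a) = -sqrt(2)*sqrt(-1/(C1 - 2*a))/2
 f(a) = sqrt(2)*sqrt(-1/(C1 - 2*a))/2


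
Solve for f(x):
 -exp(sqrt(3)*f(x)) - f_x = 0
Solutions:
 f(x) = sqrt(3)*(2*log(1/(C1 + x)) - log(3))/6


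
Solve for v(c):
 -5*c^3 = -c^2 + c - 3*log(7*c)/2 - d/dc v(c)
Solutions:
 v(c) = C1 + 5*c^4/4 - c^3/3 + c^2/2 - 3*c*log(c)/2 - 3*c*log(7)/2 + 3*c/2


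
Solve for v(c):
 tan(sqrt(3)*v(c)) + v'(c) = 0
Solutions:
 v(c) = sqrt(3)*(pi - asin(C1*exp(-sqrt(3)*c)))/3
 v(c) = sqrt(3)*asin(C1*exp(-sqrt(3)*c))/3


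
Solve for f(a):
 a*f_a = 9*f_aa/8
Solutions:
 f(a) = C1 + C2*erfi(2*a/3)


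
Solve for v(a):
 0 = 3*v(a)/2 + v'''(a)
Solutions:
 v(a) = C3*exp(-2^(2/3)*3^(1/3)*a/2) + (C1*sin(2^(2/3)*3^(5/6)*a/4) + C2*cos(2^(2/3)*3^(5/6)*a/4))*exp(2^(2/3)*3^(1/3)*a/4)


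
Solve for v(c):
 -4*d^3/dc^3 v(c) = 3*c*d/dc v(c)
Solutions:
 v(c) = C1 + Integral(C2*airyai(-6^(1/3)*c/2) + C3*airybi(-6^(1/3)*c/2), c)


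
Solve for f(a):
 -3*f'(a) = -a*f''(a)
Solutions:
 f(a) = C1 + C2*a^4


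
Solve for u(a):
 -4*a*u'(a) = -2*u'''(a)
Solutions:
 u(a) = C1 + Integral(C2*airyai(2^(1/3)*a) + C3*airybi(2^(1/3)*a), a)


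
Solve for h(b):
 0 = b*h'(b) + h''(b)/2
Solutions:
 h(b) = C1 + C2*erf(b)


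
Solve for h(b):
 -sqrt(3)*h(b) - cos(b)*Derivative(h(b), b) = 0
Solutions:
 h(b) = C1*(sin(b) - 1)^(sqrt(3)/2)/(sin(b) + 1)^(sqrt(3)/2)


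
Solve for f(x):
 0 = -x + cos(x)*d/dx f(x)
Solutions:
 f(x) = C1 + Integral(x/cos(x), x)


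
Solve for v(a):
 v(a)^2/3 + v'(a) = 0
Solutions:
 v(a) = 3/(C1 + a)


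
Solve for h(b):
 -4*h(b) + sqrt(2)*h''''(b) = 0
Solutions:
 h(b) = C1*exp(-2^(3/8)*b) + C2*exp(2^(3/8)*b) + C3*sin(2^(3/8)*b) + C4*cos(2^(3/8)*b)


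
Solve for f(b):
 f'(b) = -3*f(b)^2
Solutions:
 f(b) = 1/(C1 + 3*b)


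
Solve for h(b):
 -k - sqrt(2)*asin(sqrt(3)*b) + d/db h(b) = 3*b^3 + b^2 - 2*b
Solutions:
 h(b) = C1 + 3*b^4/4 + b^3/3 - b^2 + b*k + sqrt(2)*(b*asin(sqrt(3)*b) + sqrt(3)*sqrt(1 - 3*b^2)/3)


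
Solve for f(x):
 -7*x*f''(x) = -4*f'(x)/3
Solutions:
 f(x) = C1 + C2*x^(25/21)


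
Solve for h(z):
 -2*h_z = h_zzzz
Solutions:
 h(z) = C1 + C4*exp(-2^(1/3)*z) + (C2*sin(2^(1/3)*sqrt(3)*z/2) + C3*cos(2^(1/3)*sqrt(3)*z/2))*exp(2^(1/3)*z/2)


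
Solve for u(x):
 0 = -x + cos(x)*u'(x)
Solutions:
 u(x) = C1 + Integral(x/cos(x), x)


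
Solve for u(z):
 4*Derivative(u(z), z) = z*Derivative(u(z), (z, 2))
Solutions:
 u(z) = C1 + C2*z^5


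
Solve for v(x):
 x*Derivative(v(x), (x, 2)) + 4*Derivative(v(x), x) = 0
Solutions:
 v(x) = C1 + C2/x^3


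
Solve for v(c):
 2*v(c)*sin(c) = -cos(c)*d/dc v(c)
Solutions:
 v(c) = C1*cos(c)^2


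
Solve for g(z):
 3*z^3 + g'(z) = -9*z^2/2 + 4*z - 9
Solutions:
 g(z) = C1 - 3*z^4/4 - 3*z^3/2 + 2*z^2 - 9*z


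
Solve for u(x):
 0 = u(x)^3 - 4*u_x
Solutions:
 u(x) = -sqrt(2)*sqrt(-1/(C1 + x))
 u(x) = sqrt(2)*sqrt(-1/(C1 + x))


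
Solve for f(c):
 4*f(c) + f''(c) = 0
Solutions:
 f(c) = C1*sin(2*c) + C2*cos(2*c)


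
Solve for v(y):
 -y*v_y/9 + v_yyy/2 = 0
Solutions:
 v(y) = C1 + Integral(C2*airyai(6^(1/3)*y/3) + C3*airybi(6^(1/3)*y/3), y)


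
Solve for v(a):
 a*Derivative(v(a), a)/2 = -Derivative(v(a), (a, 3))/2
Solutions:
 v(a) = C1 + Integral(C2*airyai(-a) + C3*airybi(-a), a)


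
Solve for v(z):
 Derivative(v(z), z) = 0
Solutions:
 v(z) = C1


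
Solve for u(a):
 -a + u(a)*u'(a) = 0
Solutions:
 u(a) = -sqrt(C1 + a^2)
 u(a) = sqrt(C1 + a^2)


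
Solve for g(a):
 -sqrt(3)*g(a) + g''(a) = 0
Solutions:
 g(a) = C1*exp(-3^(1/4)*a) + C2*exp(3^(1/4)*a)


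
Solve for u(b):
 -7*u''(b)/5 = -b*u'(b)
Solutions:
 u(b) = C1 + C2*erfi(sqrt(70)*b/14)


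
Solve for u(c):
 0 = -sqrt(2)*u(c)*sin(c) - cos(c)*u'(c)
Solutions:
 u(c) = C1*cos(c)^(sqrt(2))


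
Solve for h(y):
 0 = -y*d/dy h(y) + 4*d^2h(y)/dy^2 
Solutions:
 h(y) = C1 + C2*erfi(sqrt(2)*y/4)


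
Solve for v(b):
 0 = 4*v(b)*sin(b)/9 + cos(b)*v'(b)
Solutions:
 v(b) = C1*cos(b)^(4/9)


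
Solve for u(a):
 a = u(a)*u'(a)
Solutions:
 u(a) = -sqrt(C1 + a^2)
 u(a) = sqrt(C1 + a^2)


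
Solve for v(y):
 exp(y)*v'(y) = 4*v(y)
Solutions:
 v(y) = C1*exp(-4*exp(-y))


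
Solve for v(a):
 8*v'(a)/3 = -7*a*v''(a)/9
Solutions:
 v(a) = C1 + C2/a^(17/7)


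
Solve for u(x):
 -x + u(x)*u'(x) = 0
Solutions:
 u(x) = -sqrt(C1 + x^2)
 u(x) = sqrt(C1 + x^2)


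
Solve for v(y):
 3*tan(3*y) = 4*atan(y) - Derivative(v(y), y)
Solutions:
 v(y) = C1 + 4*y*atan(y) - 2*log(y^2 + 1) + log(cos(3*y))


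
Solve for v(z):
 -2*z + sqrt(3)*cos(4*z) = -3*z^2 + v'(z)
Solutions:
 v(z) = C1 + z^3 - z^2 + sqrt(3)*sin(4*z)/4


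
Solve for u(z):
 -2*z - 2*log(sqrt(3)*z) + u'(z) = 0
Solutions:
 u(z) = C1 + z^2 + 2*z*log(z) - 2*z + z*log(3)


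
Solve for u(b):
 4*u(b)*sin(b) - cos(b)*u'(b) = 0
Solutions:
 u(b) = C1/cos(b)^4


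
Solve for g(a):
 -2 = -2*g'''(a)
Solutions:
 g(a) = C1 + C2*a + C3*a^2 + a^3/6


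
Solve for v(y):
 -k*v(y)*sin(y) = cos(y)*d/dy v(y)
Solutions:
 v(y) = C1*exp(k*log(cos(y)))


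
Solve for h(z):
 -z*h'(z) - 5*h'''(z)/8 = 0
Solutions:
 h(z) = C1 + Integral(C2*airyai(-2*5^(2/3)*z/5) + C3*airybi(-2*5^(2/3)*z/5), z)


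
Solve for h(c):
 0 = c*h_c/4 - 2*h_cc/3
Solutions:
 h(c) = C1 + C2*erfi(sqrt(3)*c/4)


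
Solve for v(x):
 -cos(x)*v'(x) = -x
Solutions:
 v(x) = C1 + Integral(x/cos(x), x)


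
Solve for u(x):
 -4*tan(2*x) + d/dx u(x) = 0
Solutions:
 u(x) = C1 - 2*log(cos(2*x))


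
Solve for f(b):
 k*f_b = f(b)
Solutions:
 f(b) = C1*exp(b/k)


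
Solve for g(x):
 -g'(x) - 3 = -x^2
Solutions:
 g(x) = C1 + x^3/3 - 3*x


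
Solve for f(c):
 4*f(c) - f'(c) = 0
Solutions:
 f(c) = C1*exp(4*c)


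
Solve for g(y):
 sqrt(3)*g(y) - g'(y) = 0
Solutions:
 g(y) = C1*exp(sqrt(3)*y)


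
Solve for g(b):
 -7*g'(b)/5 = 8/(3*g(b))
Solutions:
 g(b) = -sqrt(C1 - 1680*b)/21
 g(b) = sqrt(C1 - 1680*b)/21


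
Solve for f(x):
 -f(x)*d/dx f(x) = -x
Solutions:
 f(x) = -sqrt(C1 + x^2)
 f(x) = sqrt(C1 + x^2)


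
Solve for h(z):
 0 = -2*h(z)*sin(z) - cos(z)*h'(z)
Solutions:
 h(z) = C1*cos(z)^2


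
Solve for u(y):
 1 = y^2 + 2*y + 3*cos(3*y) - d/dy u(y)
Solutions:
 u(y) = C1 + y^3/3 + y^2 - y + sin(3*y)


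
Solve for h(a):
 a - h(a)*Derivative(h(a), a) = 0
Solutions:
 h(a) = -sqrt(C1 + a^2)
 h(a) = sqrt(C1 + a^2)


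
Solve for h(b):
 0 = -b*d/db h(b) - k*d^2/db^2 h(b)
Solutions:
 h(b) = C1 + C2*sqrt(k)*erf(sqrt(2)*b*sqrt(1/k)/2)


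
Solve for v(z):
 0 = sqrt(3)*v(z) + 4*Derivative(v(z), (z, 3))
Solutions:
 v(z) = C3*exp(-2^(1/3)*3^(1/6)*z/2) + (C1*sin(2^(1/3)*3^(2/3)*z/4) + C2*cos(2^(1/3)*3^(2/3)*z/4))*exp(2^(1/3)*3^(1/6)*z/4)


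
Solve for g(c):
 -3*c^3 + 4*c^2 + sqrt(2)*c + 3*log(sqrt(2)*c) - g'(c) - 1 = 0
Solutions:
 g(c) = C1 - 3*c^4/4 + 4*c^3/3 + sqrt(2)*c^2/2 + 3*c*log(c) - 4*c + 3*c*log(2)/2


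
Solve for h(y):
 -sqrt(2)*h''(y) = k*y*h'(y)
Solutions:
 h(y) = Piecewise((-2^(3/4)*sqrt(pi)*C1*erf(2^(1/4)*sqrt(k)*y/2)/(2*sqrt(k)) - C2, (k > 0) | (k < 0)), (-C1*y - C2, True))


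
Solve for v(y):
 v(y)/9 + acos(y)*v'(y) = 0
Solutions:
 v(y) = C1*exp(-Integral(1/acos(y), y)/9)


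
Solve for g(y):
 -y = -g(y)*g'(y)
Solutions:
 g(y) = -sqrt(C1 + y^2)
 g(y) = sqrt(C1 + y^2)


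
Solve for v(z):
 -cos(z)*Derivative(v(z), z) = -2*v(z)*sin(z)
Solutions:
 v(z) = C1/cos(z)^2


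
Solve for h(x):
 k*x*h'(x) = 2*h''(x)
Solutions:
 h(x) = Piecewise((-sqrt(pi)*C1*erf(x*sqrt(-k)/2)/sqrt(-k) - C2, (k > 0) | (k < 0)), (-C1*x - C2, True))


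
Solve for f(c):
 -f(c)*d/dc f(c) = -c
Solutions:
 f(c) = -sqrt(C1 + c^2)
 f(c) = sqrt(C1 + c^2)


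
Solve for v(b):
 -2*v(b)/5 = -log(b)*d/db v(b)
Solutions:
 v(b) = C1*exp(2*li(b)/5)


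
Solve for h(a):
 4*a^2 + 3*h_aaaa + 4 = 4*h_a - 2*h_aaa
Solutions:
 h(a) = C1 + C2*exp(-a*(2*2^(2/3)/(9*sqrt(705) + 239)^(1/3) + 4 + 2^(1/3)*(9*sqrt(705) + 239)^(1/3))/18)*sin(2^(1/3)*sqrt(3)*a*(-(9*sqrt(705) + 239)^(1/3) + 2*2^(1/3)/(9*sqrt(705) + 239)^(1/3))/18) + C3*exp(-a*(2*2^(2/3)/(9*sqrt(705) + 239)^(1/3) + 4 + 2^(1/3)*(9*sqrt(705) + 239)^(1/3))/18)*cos(2^(1/3)*sqrt(3)*a*(-(9*sqrt(705) + 239)^(1/3) + 2*2^(1/3)/(9*sqrt(705) + 239)^(1/3))/18) + C4*exp(a*(-2 + 2*2^(2/3)/(9*sqrt(705) + 239)^(1/3) + 2^(1/3)*(9*sqrt(705) + 239)^(1/3))/9) + a^3/3 + 2*a


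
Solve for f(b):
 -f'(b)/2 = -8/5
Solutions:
 f(b) = C1 + 16*b/5


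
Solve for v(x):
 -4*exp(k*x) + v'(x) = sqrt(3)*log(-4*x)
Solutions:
 v(x) = C1 + sqrt(3)*x*log(-x) + sqrt(3)*x*(-1 + 2*log(2)) + Piecewise((4*exp(k*x)/k, Ne(k, 0)), (4*x, True))


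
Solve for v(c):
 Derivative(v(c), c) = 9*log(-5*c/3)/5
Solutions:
 v(c) = C1 + 9*c*log(-c)/5 + 9*c*(-log(3) - 1 + log(5))/5


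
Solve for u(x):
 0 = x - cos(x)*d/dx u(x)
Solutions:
 u(x) = C1 + Integral(x/cos(x), x)


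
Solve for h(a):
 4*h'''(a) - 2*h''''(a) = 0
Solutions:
 h(a) = C1 + C2*a + C3*a^2 + C4*exp(2*a)


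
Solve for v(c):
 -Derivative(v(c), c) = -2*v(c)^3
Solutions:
 v(c) = -sqrt(2)*sqrt(-1/(C1 + 2*c))/2
 v(c) = sqrt(2)*sqrt(-1/(C1 + 2*c))/2


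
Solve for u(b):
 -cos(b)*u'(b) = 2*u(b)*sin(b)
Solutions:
 u(b) = C1*cos(b)^2


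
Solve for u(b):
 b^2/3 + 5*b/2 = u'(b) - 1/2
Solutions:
 u(b) = C1 + b^3/9 + 5*b^2/4 + b/2


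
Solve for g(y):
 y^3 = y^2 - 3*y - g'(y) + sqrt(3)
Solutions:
 g(y) = C1 - y^4/4 + y^3/3 - 3*y^2/2 + sqrt(3)*y


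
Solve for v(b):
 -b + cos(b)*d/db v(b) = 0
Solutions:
 v(b) = C1 + Integral(b/cos(b), b)


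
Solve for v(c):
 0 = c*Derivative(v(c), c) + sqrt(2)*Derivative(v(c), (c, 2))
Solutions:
 v(c) = C1 + C2*erf(2^(1/4)*c/2)


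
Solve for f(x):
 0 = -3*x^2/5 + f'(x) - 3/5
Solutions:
 f(x) = C1 + x^3/5 + 3*x/5


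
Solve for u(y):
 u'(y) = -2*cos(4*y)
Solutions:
 u(y) = C1 - sin(4*y)/2


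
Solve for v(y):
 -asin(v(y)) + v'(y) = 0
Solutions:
 Integral(1/asin(_y), (_y, v(y))) = C1 + y


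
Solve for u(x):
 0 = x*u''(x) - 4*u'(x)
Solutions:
 u(x) = C1 + C2*x^5


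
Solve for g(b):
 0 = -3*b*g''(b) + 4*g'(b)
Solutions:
 g(b) = C1 + C2*b^(7/3)


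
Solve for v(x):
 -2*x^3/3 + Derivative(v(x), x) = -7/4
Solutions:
 v(x) = C1 + x^4/6 - 7*x/4


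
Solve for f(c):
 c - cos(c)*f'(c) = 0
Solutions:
 f(c) = C1 + Integral(c/cos(c), c)


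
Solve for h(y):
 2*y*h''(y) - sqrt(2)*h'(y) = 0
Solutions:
 h(y) = C1 + C2*y^(sqrt(2)/2 + 1)


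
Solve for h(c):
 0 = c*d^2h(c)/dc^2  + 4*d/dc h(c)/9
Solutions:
 h(c) = C1 + C2*c^(5/9)


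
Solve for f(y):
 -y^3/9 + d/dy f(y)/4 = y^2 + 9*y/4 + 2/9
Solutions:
 f(y) = C1 + y^4/9 + 4*y^3/3 + 9*y^2/2 + 8*y/9


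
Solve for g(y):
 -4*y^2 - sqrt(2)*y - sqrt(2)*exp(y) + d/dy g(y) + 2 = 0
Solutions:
 g(y) = C1 + 4*y^3/3 + sqrt(2)*y^2/2 - 2*y + sqrt(2)*exp(y)


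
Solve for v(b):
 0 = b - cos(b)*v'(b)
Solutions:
 v(b) = C1 + Integral(b/cos(b), b)


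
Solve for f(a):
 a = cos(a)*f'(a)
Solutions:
 f(a) = C1 + Integral(a/cos(a), a)


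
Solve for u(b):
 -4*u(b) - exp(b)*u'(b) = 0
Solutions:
 u(b) = C1*exp(4*exp(-b))


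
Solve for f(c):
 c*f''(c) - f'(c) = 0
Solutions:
 f(c) = C1 + C2*c^2


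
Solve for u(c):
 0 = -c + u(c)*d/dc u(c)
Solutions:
 u(c) = -sqrt(C1 + c^2)
 u(c) = sqrt(C1 + c^2)


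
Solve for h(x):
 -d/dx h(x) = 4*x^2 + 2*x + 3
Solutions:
 h(x) = C1 - 4*x^3/3 - x^2 - 3*x


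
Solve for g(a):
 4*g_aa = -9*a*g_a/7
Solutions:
 g(a) = C1 + C2*erf(3*sqrt(14)*a/28)


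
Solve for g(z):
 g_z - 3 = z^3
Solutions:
 g(z) = C1 + z^4/4 + 3*z


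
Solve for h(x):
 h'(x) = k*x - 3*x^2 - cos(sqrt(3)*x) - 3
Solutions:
 h(x) = C1 + k*x^2/2 - x^3 - 3*x - sqrt(3)*sin(sqrt(3)*x)/3


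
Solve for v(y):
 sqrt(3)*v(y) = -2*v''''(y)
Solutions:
 v(y) = (C1*sin(2^(1/4)*3^(1/8)*y/2) + C2*cos(2^(1/4)*3^(1/8)*y/2))*exp(-2^(1/4)*3^(1/8)*y/2) + (C3*sin(2^(1/4)*3^(1/8)*y/2) + C4*cos(2^(1/4)*3^(1/8)*y/2))*exp(2^(1/4)*3^(1/8)*y/2)


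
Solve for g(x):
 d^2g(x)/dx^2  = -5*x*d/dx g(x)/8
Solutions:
 g(x) = C1 + C2*erf(sqrt(5)*x/4)


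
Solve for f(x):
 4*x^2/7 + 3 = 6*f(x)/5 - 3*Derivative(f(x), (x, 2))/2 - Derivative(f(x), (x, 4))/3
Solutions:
 f(x) = C1*exp(-sqrt(15)*x*sqrt(-15 + sqrt(385))/10) + C2*exp(sqrt(15)*x*sqrt(-15 + sqrt(385))/10) + C3*sin(sqrt(15)*x*sqrt(15 + sqrt(385))/10) + C4*cos(sqrt(15)*x*sqrt(15 + sqrt(385))/10) + 10*x^2/21 + 155/42


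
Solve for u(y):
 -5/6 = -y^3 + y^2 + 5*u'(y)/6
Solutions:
 u(y) = C1 + 3*y^4/10 - 2*y^3/5 - y


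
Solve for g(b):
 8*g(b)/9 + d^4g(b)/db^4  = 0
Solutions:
 g(b) = (C1*sin(2^(1/4)*sqrt(3)*b/3) + C2*cos(2^(1/4)*sqrt(3)*b/3))*exp(-2^(1/4)*sqrt(3)*b/3) + (C3*sin(2^(1/4)*sqrt(3)*b/3) + C4*cos(2^(1/4)*sqrt(3)*b/3))*exp(2^(1/4)*sqrt(3)*b/3)


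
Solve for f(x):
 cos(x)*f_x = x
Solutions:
 f(x) = C1 + Integral(x/cos(x), x)


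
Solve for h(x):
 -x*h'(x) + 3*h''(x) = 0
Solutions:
 h(x) = C1 + C2*erfi(sqrt(6)*x/6)


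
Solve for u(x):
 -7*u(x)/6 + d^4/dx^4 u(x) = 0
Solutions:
 u(x) = C1*exp(-6^(3/4)*7^(1/4)*x/6) + C2*exp(6^(3/4)*7^(1/4)*x/6) + C3*sin(6^(3/4)*7^(1/4)*x/6) + C4*cos(6^(3/4)*7^(1/4)*x/6)


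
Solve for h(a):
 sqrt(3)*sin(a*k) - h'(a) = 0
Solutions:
 h(a) = C1 - sqrt(3)*cos(a*k)/k


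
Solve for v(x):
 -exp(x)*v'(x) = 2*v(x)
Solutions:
 v(x) = C1*exp(2*exp(-x))


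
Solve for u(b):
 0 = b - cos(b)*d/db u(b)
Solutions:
 u(b) = C1 + Integral(b/cos(b), b)


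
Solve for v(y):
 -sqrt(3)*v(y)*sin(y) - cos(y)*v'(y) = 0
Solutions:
 v(y) = C1*cos(y)^(sqrt(3))


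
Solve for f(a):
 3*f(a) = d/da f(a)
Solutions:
 f(a) = C1*exp(3*a)


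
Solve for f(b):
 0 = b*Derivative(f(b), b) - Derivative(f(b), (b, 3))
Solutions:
 f(b) = C1 + Integral(C2*airyai(b) + C3*airybi(b), b)


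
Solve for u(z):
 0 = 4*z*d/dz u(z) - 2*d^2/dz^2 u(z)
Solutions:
 u(z) = C1 + C2*erfi(z)


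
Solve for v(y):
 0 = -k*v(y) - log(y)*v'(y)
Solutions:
 v(y) = C1*exp(-k*li(y))


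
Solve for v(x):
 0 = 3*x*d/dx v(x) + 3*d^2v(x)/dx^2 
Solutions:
 v(x) = C1 + C2*erf(sqrt(2)*x/2)


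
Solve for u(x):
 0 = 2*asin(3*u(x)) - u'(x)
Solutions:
 Integral(1/asin(3*_y), (_y, u(x))) = C1 + 2*x


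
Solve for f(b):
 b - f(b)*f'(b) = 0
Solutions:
 f(b) = -sqrt(C1 + b^2)
 f(b) = sqrt(C1 + b^2)


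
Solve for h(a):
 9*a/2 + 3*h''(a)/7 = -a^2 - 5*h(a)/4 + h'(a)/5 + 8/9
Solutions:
 h(a) = -4*a^2/5 - 482*a/125 + (C1*sin(2*sqrt(161)*a/15) + C2*cos(2*sqrt(161)*a/15))*exp(7*a/30) + 126536/196875


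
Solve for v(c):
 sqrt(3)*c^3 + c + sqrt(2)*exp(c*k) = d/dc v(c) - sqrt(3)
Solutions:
 v(c) = C1 + sqrt(3)*c^4/4 + c^2/2 + sqrt(3)*c + sqrt(2)*exp(c*k)/k


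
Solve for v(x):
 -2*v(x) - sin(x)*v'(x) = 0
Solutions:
 v(x) = C1*(cos(x) + 1)/(cos(x) - 1)


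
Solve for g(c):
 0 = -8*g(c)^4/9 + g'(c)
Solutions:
 g(c) = 3^(1/3)*(-1/(C1 + 8*c))^(1/3)
 g(c) = (-1/(C1 + 8*c))^(1/3)*(-3^(1/3) - 3^(5/6)*I)/2
 g(c) = (-1/(C1 + 8*c))^(1/3)*(-3^(1/3) + 3^(5/6)*I)/2


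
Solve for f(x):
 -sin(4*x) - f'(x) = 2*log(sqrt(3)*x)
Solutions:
 f(x) = C1 - 2*x*log(x) - x*log(3) + 2*x + cos(4*x)/4


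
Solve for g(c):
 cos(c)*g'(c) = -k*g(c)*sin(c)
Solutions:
 g(c) = C1*exp(k*log(cos(c)))


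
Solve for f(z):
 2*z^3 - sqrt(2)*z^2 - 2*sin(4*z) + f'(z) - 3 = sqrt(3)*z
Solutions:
 f(z) = C1 - z^4/2 + sqrt(2)*z^3/3 + sqrt(3)*z^2/2 + 3*z - cos(4*z)/2


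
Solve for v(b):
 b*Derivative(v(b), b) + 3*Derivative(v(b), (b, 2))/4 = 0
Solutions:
 v(b) = C1 + C2*erf(sqrt(6)*b/3)


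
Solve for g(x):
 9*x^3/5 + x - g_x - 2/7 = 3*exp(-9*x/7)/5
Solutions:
 g(x) = C1 + 9*x^4/20 + x^2/2 - 2*x/7 + 7*exp(-9*x/7)/15


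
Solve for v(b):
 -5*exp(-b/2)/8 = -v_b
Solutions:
 v(b) = C1 - 5*exp(-b/2)/4


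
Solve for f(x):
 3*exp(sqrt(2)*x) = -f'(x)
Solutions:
 f(x) = C1 - 3*sqrt(2)*exp(sqrt(2)*x)/2


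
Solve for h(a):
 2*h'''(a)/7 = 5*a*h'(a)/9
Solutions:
 h(a) = C1 + Integral(C2*airyai(420^(1/3)*a/6) + C3*airybi(420^(1/3)*a/6), a)


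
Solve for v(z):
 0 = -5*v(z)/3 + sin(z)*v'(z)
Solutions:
 v(z) = C1*(cos(z) - 1)^(5/6)/(cos(z) + 1)^(5/6)


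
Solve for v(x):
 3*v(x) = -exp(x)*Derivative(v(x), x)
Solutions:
 v(x) = C1*exp(3*exp(-x))


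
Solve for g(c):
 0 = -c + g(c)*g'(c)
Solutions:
 g(c) = -sqrt(C1 + c^2)
 g(c) = sqrt(C1 + c^2)


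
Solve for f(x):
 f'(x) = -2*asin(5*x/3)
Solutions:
 f(x) = C1 - 2*x*asin(5*x/3) - 2*sqrt(9 - 25*x^2)/5


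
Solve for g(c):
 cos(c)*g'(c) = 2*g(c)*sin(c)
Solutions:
 g(c) = C1/cos(c)^2


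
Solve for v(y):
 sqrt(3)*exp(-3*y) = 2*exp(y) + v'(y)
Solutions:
 v(y) = C1 - 2*exp(y) - sqrt(3)*exp(-3*y)/3


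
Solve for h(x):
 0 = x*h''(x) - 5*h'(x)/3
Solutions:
 h(x) = C1 + C2*x^(8/3)


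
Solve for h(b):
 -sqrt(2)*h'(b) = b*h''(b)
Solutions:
 h(b) = C1 + C2*b^(1 - sqrt(2))


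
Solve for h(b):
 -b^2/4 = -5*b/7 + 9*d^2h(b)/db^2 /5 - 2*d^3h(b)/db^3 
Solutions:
 h(b) = C1 + C2*b + C3*exp(9*b/10) - 5*b^4/432 + 25*b^3/1701 + 250*b^2/5103


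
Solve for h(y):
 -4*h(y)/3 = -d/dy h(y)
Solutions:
 h(y) = C1*exp(4*y/3)


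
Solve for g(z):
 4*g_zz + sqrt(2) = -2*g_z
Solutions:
 g(z) = C1 + C2*exp(-z/2) - sqrt(2)*z/2


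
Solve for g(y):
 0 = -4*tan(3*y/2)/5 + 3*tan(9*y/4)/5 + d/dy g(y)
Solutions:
 g(y) = C1 - 8*log(cos(3*y/2))/15 + 4*log(cos(9*y/4))/15


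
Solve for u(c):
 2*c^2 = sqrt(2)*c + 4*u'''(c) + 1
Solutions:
 u(c) = C1 + C2*c + C3*c^2 + c^5/120 - sqrt(2)*c^4/96 - c^3/24


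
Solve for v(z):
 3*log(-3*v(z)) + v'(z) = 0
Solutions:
 Integral(1/(log(-_y) + log(3)), (_y, v(z)))/3 = C1 - z


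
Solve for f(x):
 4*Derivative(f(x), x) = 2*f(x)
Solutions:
 f(x) = C1*exp(x/2)


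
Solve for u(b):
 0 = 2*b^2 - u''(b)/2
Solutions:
 u(b) = C1 + C2*b + b^4/3


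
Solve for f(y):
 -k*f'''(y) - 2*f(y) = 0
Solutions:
 f(y) = C1*exp(2^(1/3)*y*(-1/k)^(1/3)) + C2*exp(2^(1/3)*y*(-1/k)^(1/3)*(-1 + sqrt(3)*I)/2) + C3*exp(-2^(1/3)*y*(-1/k)^(1/3)*(1 + sqrt(3)*I)/2)


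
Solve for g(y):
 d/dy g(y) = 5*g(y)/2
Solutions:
 g(y) = C1*exp(5*y/2)


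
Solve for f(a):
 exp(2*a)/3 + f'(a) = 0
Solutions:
 f(a) = C1 - exp(2*a)/6


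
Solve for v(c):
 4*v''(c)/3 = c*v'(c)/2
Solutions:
 v(c) = C1 + C2*erfi(sqrt(3)*c/4)


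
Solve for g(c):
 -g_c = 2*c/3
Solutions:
 g(c) = C1 - c^2/3


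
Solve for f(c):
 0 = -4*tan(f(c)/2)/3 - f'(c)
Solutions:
 f(c) = -2*asin(C1*exp(-2*c/3)) + 2*pi
 f(c) = 2*asin(C1*exp(-2*c/3))


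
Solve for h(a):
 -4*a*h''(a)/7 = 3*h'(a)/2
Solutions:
 h(a) = C1 + C2/a^(13/8)


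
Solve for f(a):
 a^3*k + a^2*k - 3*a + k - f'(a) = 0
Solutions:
 f(a) = C1 + a^4*k/4 + a^3*k/3 - 3*a^2/2 + a*k


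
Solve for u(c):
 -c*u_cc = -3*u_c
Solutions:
 u(c) = C1 + C2*c^4


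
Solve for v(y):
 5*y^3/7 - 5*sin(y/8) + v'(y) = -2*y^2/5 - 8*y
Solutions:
 v(y) = C1 - 5*y^4/28 - 2*y^3/15 - 4*y^2 - 40*cos(y/8)


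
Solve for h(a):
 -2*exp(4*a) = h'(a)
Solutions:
 h(a) = C1 - exp(4*a)/2


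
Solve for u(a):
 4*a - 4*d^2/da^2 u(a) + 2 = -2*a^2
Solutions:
 u(a) = C1 + C2*a + a^4/24 + a^3/6 + a^2/4


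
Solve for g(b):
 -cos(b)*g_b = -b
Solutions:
 g(b) = C1 + Integral(b/cos(b), b)


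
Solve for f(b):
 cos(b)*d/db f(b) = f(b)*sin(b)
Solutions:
 f(b) = C1/cos(b)


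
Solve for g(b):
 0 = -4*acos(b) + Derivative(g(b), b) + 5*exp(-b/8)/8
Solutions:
 g(b) = C1 + 4*b*acos(b) - 4*sqrt(1 - b^2) + 5*exp(-b/8)


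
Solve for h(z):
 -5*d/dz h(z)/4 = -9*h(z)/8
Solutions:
 h(z) = C1*exp(9*z/10)


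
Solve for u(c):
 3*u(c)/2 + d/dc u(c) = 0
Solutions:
 u(c) = C1*exp(-3*c/2)


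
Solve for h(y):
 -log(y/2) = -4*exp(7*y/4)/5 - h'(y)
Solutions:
 h(y) = C1 + y*log(y) + y*(-1 - log(2)) - 16*exp(7*y/4)/35


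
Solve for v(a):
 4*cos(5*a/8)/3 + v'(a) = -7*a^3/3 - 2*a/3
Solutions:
 v(a) = C1 - 7*a^4/12 - a^2/3 - 32*sin(5*a/8)/15


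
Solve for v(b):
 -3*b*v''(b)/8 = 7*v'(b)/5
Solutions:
 v(b) = C1 + C2/b^(41/15)


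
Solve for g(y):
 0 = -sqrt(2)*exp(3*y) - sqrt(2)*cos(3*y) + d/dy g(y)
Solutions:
 g(y) = C1 + sqrt(2)*exp(3*y)/3 + sqrt(2)*sin(3*y)/3


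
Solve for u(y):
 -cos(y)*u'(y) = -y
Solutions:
 u(y) = C1 + Integral(y/cos(y), y)


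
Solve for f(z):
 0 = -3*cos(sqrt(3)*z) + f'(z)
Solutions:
 f(z) = C1 + sqrt(3)*sin(sqrt(3)*z)


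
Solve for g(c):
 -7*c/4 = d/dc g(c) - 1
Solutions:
 g(c) = C1 - 7*c^2/8 + c


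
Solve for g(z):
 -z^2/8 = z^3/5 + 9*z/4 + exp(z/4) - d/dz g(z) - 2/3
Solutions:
 g(z) = C1 + z^4/20 + z^3/24 + 9*z^2/8 - 2*z/3 + 4*exp(z/4)


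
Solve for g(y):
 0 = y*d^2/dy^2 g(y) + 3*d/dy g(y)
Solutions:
 g(y) = C1 + C2/y^2


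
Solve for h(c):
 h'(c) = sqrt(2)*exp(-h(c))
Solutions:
 h(c) = log(C1 + sqrt(2)*c)


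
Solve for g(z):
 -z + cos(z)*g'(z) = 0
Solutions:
 g(z) = C1 + Integral(z/cos(z), z)


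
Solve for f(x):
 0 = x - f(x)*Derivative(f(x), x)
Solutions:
 f(x) = -sqrt(C1 + x^2)
 f(x) = sqrt(C1 + x^2)


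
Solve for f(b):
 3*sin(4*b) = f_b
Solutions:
 f(b) = C1 - 3*cos(4*b)/4


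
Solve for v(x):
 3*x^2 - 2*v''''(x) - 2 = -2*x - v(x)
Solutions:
 v(x) = C1*exp(-2^(3/4)*x/2) + C2*exp(2^(3/4)*x/2) + C3*sin(2^(3/4)*x/2) + C4*cos(2^(3/4)*x/2) - 3*x^2 - 2*x + 2


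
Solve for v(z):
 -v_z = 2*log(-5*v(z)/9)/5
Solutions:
 5*Integral(1/(log(-_y) - 2*log(3) + log(5)), (_y, v(z)))/2 = C1 - z


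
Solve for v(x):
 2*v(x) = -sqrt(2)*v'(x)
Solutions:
 v(x) = C1*exp(-sqrt(2)*x)


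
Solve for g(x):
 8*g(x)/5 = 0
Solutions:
 g(x) = 0


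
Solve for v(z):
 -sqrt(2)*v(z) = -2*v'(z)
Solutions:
 v(z) = C1*exp(sqrt(2)*z/2)


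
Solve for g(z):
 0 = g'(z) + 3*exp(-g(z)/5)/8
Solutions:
 g(z) = 5*log(C1 - 3*z/40)


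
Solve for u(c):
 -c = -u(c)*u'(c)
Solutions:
 u(c) = -sqrt(C1 + c^2)
 u(c) = sqrt(C1 + c^2)


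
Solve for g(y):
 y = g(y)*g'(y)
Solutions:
 g(y) = -sqrt(C1 + y^2)
 g(y) = sqrt(C1 + y^2)


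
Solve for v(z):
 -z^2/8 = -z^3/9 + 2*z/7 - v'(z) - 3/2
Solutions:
 v(z) = C1 - z^4/36 + z^3/24 + z^2/7 - 3*z/2


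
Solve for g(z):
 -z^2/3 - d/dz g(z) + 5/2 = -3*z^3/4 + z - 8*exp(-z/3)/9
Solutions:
 g(z) = C1 + 3*z^4/16 - z^3/9 - z^2/2 + 5*z/2 - 8*exp(-z/3)/3


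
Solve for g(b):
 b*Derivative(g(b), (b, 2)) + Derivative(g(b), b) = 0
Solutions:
 g(b) = C1 + C2*log(b)


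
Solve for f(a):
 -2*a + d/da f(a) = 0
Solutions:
 f(a) = C1 + a^2


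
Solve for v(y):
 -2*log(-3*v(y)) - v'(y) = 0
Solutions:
 Integral(1/(log(-_y) + log(3)), (_y, v(y)))/2 = C1 - y


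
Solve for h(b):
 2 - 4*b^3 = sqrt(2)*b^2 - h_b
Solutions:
 h(b) = C1 + b^4 + sqrt(2)*b^3/3 - 2*b


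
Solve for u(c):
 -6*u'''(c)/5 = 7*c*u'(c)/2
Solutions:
 u(c) = C1 + Integral(C2*airyai(-630^(1/3)*c/6) + C3*airybi(-630^(1/3)*c/6), c)


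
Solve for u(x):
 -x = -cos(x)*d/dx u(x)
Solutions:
 u(x) = C1 + Integral(x/cos(x), x)


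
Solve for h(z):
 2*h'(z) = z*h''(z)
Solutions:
 h(z) = C1 + C2*z^3


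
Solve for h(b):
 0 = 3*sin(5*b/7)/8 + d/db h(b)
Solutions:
 h(b) = C1 + 21*cos(5*b/7)/40


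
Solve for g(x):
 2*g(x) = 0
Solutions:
 g(x) = 0


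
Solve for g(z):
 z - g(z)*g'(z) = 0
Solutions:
 g(z) = -sqrt(C1 + z^2)
 g(z) = sqrt(C1 + z^2)


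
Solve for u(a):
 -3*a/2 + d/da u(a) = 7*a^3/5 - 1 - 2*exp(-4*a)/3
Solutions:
 u(a) = C1 + 7*a^4/20 + 3*a^2/4 - a + exp(-4*a)/6


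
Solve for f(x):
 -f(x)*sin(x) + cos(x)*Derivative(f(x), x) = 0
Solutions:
 f(x) = C1/cos(x)


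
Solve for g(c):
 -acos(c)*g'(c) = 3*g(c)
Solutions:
 g(c) = C1*exp(-3*Integral(1/acos(c), c))


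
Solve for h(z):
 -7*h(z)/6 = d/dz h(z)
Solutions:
 h(z) = C1*exp(-7*z/6)


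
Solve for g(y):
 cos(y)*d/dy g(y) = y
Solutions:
 g(y) = C1 + Integral(y/cos(y), y)


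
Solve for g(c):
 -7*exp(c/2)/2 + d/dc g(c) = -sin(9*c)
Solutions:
 g(c) = C1 + 7*exp(c/2) + cos(9*c)/9


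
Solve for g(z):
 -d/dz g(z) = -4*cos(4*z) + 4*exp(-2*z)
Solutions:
 g(z) = C1 + sin(4*z) + 2*exp(-2*z)


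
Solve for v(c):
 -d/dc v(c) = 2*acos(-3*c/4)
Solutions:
 v(c) = C1 - 2*c*acos(-3*c/4) - 2*sqrt(16 - 9*c^2)/3


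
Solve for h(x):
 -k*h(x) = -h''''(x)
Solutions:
 h(x) = C1*exp(-k^(1/4)*x) + C2*exp(k^(1/4)*x) + C3*exp(-I*k^(1/4)*x) + C4*exp(I*k^(1/4)*x)


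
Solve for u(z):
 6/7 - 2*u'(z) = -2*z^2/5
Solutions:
 u(z) = C1 + z^3/15 + 3*z/7


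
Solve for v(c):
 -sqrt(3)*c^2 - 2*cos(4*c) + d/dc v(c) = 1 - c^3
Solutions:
 v(c) = C1 - c^4/4 + sqrt(3)*c^3/3 + c + sin(4*c)/2
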